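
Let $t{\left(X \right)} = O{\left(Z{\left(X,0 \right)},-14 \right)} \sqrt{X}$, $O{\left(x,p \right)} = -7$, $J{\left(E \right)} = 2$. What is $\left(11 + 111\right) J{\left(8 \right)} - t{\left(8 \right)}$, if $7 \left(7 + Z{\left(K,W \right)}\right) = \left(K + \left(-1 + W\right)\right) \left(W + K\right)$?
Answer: $244 + 14 \sqrt{2} \approx 263.8$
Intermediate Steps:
$Z{\left(K,W \right)} = -7 + \frac{\left(K + W\right) \left(-1 + K + W\right)}{7}$ ($Z{\left(K,W \right)} = -7 + \frac{\left(K + \left(-1 + W\right)\right) \left(W + K\right)}{7} = -7 + \frac{\left(-1 + K + W\right) \left(K + W\right)}{7} = -7 + \frac{\left(K + W\right) \left(-1 + K + W\right)}{7}$)
$t{\left(X \right)} = - 7 \sqrt{X}$
$\left(11 + 111\right) J{\left(8 \right)} - t{\left(8 \right)} = \left(11 + 111\right) 2 - - 7 \sqrt{8} = 122 \cdot 2 - - 7 \cdot 2 \sqrt{2} = 244 - - 14 \sqrt{2} = 244 + 14 \sqrt{2}$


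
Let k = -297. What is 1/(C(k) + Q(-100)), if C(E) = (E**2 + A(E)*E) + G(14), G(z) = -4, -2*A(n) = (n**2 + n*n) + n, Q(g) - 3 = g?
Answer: 2/52484153 ≈ 3.8107e-8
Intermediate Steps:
Q(g) = 3 + g
A(n) = -n**2 - n/2 (A(n) = -((n**2 + n*n) + n)/2 = -((n**2 + n**2) + n)/2 = -(2*n**2 + n)/2 = -(n + 2*n**2)/2 = -n**2 - n/2)
C(E) = -4 + E**2 - E**2*(1/2 + E) (C(E) = (E**2 + (-E*(1/2 + E))*E) - 4 = (E**2 - E**2*(1/2 + E)) - 4 = -4 + E**2 - E**2*(1/2 + E))
1/(C(k) + Q(-100)) = 1/((-4 + (1/2)*(-297)**2 - 1*(-297)**3) + (3 - 100)) = 1/((-4 + (1/2)*88209 - 1*(-26198073)) - 97) = 1/((-4 + 88209/2 + 26198073) - 97) = 1/(52484347/2 - 97) = 1/(52484153/2) = 2/52484153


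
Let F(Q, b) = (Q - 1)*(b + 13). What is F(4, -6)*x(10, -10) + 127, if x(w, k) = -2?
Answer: 85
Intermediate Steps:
F(Q, b) = (-1 + Q)*(13 + b)
F(4, -6)*x(10, -10) + 127 = (-13 - 1*(-6) + 13*4 + 4*(-6))*(-2) + 127 = (-13 + 6 + 52 - 24)*(-2) + 127 = 21*(-2) + 127 = -42 + 127 = 85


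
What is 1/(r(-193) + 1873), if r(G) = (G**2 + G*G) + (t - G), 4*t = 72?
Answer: 1/76582 ≈ 1.3058e-5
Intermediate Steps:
t = 18 (t = (1/4)*72 = 18)
r(G) = 18 - G + 2*G**2 (r(G) = (G**2 + G*G) + (18 - G) = (G**2 + G**2) + (18 - G) = 2*G**2 + (18 - G) = 18 - G + 2*G**2)
1/(r(-193) + 1873) = 1/((18 - 1*(-193) + 2*(-193)**2) + 1873) = 1/((18 + 193 + 2*37249) + 1873) = 1/((18 + 193 + 74498) + 1873) = 1/(74709 + 1873) = 1/76582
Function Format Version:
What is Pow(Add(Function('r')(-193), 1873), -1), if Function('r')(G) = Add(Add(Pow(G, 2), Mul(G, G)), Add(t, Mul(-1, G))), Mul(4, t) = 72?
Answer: Rational(1, 76582) ≈ 1.3058e-5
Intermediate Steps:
t = 18 (t = Mul(Rational(1, 4), 72) = 18)
Function('r')(G) = Add(18, Mul(-1, G), Mul(2, Pow(G, 2))) (Function('r')(G) = Add(Add(Pow(G, 2), Mul(G, G)), Add(18, Mul(-1, G))) = Add(Add(Pow(G, 2), Pow(G, 2)), Add(18, Mul(-1, G))) = Add(Mul(2, Pow(G, 2)), Add(18, Mul(-1, G))) = Add(18, Mul(-1, G), Mul(2, Pow(G, 2))))
Pow(Add(Function('r')(-193), 1873), -1) = Pow(Add(Add(18, Mul(-1, -193), Mul(2, Pow(-193, 2))), 1873), -1) = Pow(Add(Add(18, 193, Mul(2, 37249)), 1873), -1) = Pow(Add(Add(18, 193, 74498), 1873), -1) = Pow(Add(74709, 1873), -1) = Pow(76582, -1) = Rational(1, 76582)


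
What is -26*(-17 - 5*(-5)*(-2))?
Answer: 1742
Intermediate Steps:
-26*(-17 - 5*(-5)*(-2)) = -26*(-17 + 25*(-2)) = -26*(-17 - 50) = -26*(-67) = 1742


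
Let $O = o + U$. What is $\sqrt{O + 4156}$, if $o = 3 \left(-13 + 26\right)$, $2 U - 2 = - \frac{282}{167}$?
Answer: $\frac{\sqrt{116998697}}{167} \approx 64.77$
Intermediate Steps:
$U = \frac{26}{167}$ ($U = 1 + \frac{\left(-282\right) \frac{1}{167}}{2} = 1 + \frac{1}{2} \left(- \frac{282}{167}\right) = 1 - \frac{141}{167} = \frac{26}{167} \approx 0.15569$)
$o = 39$ ($o = 3 \cdot 13 = 39$)
$O = \frac{6539}{167}$ ($O = 39 + \frac{26}{167} = \frac{6539}{167} \approx 39.156$)
$\sqrt{O + 4156} = \sqrt{\frac{6539}{167} + 4156} = \sqrt{\frac{700591}{167}} = \frac{\sqrt{116998697}}{167}$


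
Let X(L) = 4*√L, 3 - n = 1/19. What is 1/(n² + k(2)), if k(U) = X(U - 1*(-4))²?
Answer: 361/37792 ≈ 0.0095523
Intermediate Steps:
n = 56/19 (n = 3 - 1/19 = 56/19 ≈ 2.9474)
k(U) = 64 + 16*U (k(U) = (4*√(U - 1*(-4)))² = (4*√(U + 4))² = (4*√(4 + U))² = 64 + 16*U)
1/(n² + k(2)) = 1/((56/19)² + (64 + 16*2)) = 1/(3136/361 + (64 + 32)) = 1/(3136/361 + 96) = 1/(37792/361) = 361/37792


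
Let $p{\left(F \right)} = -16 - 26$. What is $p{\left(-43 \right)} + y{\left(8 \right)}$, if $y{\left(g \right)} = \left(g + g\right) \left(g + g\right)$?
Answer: $214$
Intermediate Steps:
$y{\left(g \right)} = 4 g^{2}$ ($y{\left(g \right)} = 2 g 2 g = 4 g^{2}$)
$p{\left(F \right)} = -42$ ($p{\left(F \right)} = -16 - 26 = -42$)
$p{\left(-43 \right)} + y{\left(8 \right)} = -42 + 4 \cdot 8^{2} = -42 + 4 \cdot 64 = -42 + 256 = 214$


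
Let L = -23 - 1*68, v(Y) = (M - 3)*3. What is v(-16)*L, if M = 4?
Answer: -273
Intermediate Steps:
v(Y) = 3 (v(Y) = (4 - 3)*3 = 1*3 = 3)
L = -91 (L = -23 - 68 = -91)
v(-16)*L = 3*(-91) = -273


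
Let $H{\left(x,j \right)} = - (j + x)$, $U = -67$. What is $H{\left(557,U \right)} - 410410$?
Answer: $-410900$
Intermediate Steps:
$H{\left(x,j \right)} = - j - x$
$H{\left(557,U \right)} - 410410 = \left(\left(-1\right) \left(-67\right) - 557\right) - 410410 = \left(67 - 557\right) - 410410 = -490 - 410410 = -410900$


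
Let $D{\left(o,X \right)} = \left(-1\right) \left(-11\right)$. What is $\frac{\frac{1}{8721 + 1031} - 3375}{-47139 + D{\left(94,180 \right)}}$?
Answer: $\frac{32912999}{459592256} \approx 0.071613$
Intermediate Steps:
$D{\left(o,X \right)} = 11$
$\frac{\frac{1}{8721 + 1031} - 3375}{-47139 + D{\left(94,180 \right)}} = \frac{\frac{1}{8721 + 1031} - 3375}{-47139 + 11} = \frac{\frac{1}{9752} - 3375}{-47128} = \left(\frac{1}{9752} - 3375\right) \left(- \frac{1}{47128}\right) = \left(- \frac{32912999}{9752}\right) \left(- \frac{1}{47128}\right) = \frac{32912999}{459592256}$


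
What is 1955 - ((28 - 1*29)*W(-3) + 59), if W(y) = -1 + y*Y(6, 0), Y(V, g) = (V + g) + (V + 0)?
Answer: 1859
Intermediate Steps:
Y(V, g) = g + 2*V (Y(V, g) = (V + g) + V = g + 2*V)
W(y) = -1 + 12*y (W(y) = -1 + y*(0 + 2*6) = -1 + y*(0 + 12) = -1 + y*12 = -1 + 12*y)
1955 - ((28 - 1*29)*W(-3) + 59) = 1955 - ((28 - 1*29)*(-1 + 12*(-3)) + 59) = 1955 - ((28 - 29)*(-1 - 36) + 59) = 1955 - (-1*(-37) + 59) = 1955 - (37 + 59) = 1955 - 1*96 = 1955 - 96 = 1859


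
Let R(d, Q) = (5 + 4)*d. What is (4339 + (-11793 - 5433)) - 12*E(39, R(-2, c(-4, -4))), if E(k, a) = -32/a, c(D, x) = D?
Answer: -38725/3 ≈ -12908.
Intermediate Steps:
R(d, Q) = 9*d
(4339 + (-11793 - 5433)) - 12*E(39, R(-2, c(-4, -4))) = (4339 + (-11793 - 5433)) - (-384)/(9*(-2)) = (4339 - 17226) - (-384)/(-18) = -12887 - (-384)*(-1)/18 = -12887 - 12*16/9 = -12887 - 64/3 = -38725/3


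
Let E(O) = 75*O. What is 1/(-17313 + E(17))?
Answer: -1/16038 ≈ -6.2352e-5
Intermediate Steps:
1/(-17313 + E(17)) = 1/(-17313 + 75*17) = 1/(-17313 + 1275) = 1/(-16038) = -1/16038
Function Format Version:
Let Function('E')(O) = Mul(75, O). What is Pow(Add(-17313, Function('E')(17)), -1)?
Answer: Rational(-1, 16038) ≈ -6.2352e-5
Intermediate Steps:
Pow(Add(-17313, Function('E')(17)), -1) = Pow(Add(-17313, Mul(75, 17)), -1) = Pow(Add(-17313, 1275), -1) = Pow(-16038, -1) = Rational(-1, 16038)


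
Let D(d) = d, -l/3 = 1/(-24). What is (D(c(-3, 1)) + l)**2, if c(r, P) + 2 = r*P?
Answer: 1521/64 ≈ 23.766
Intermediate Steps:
c(r, P) = -2 + P*r (c(r, P) = -2 + r*P = -2 + P*r)
l = 1/8 (l = -3/(-24) = -3*(-1/24) = 1/8 ≈ 0.12500)
(D(c(-3, 1)) + l)**2 = ((-2 + 1*(-3)) + 1/8)**2 = ((-2 - 3) + 1/8)**2 = (-5 + 1/8)**2 = (-39/8)**2 = 1521/64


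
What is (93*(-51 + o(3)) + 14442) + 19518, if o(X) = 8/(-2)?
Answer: 28845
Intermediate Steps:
o(X) = -4 (o(X) = 8*(-1/2) = -4)
(93*(-51 + o(3)) + 14442) + 19518 = (93*(-51 - 4) + 14442) + 19518 = (93*(-55) + 14442) + 19518 = (-5115 + 14442) + 19518 = 9327 + 19518 = 28845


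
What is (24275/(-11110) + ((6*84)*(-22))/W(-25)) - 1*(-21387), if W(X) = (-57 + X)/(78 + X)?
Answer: 2601094123/91102 ≈ 28551.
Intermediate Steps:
W(X) = (-57 + X)/(78 + X)
(24275/(-11110) + ((6*84)*(-22))/W(-25)) - 1*(-21387) = (24275/(-11110) + ((6*84)*(-22))/(((-57 - 25)/(78 - 25)))) - 1*(-21387) = (24275*(-1/11110) + (504*(-22))/((-82/53))) + 21387 = (-4855/2222 - 11088/((1/53)*(-82))) + 21387 = (-4855/2222 - 11088/(-82/53)) + 21387 = (-4855/2222 - 11088*(-53/82)) + 21387 = (-4855/2222 + 293832/41) + 21387 = 652695649/91102 + 21387 = 2601094123/91102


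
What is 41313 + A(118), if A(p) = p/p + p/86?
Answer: 1776561/43 ≈ 41315.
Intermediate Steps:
A(p) = 1 + p/86 (A(p) = 1 + p*(1/86) = 1 + p/86)
41313 + A(118) = 41313 + (1 + (1/86)*118) = 41313 + (1 + 59/43) = 41313 + 102/43 = 1776561/43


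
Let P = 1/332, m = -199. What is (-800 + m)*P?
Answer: -999/332 ≈ -3.0090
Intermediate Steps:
P = 1/332 ≈ 0.0030120
(-800 + m)*P = (-800 - 199)*(1/332) = -999*1/332 = -999/332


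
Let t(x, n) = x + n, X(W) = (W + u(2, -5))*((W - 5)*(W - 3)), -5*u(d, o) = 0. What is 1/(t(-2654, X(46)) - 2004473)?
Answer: -1/1926029 ≈ -5.1920e-7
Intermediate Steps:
u(d, o) = 0 (u(d, o) = -⅕*0 = 0)
X(W) = W*(-5 + W)*(-3 + W) (X(W) = (W + 0)*((W - 5)*(W - 3)) = W*((-5 + W)*(-3 + W)) = W*(-5 + W)*(-3 + W))
t(x, n) = n + x
1/(t(-2654, X(46)) - 2004473) = 1/((46*(15 + 46² - 8*46) - 2654) - 2004473) = 1/((46*(15 + 2116 - 368) - 2654) - 2004473) = 1/((46*1763 - 2654) - 2004473) = 1/((81098 - 2654) - 2004473) = 1/(78444 - 2004473) = 1/(-1926029) = -1/1926029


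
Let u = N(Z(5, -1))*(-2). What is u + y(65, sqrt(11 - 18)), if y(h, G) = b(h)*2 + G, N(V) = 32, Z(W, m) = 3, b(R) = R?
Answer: 66 + I*sqrt(7) ≈ 66.0 + 2.6458*I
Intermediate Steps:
y(h, G) = G + 2*h (y(h, G) = h*2 + G = 2*h + G = G + 2*h)
u = -64 (u = 32*(-2) = -64)
u + y(65, sqrt(11 - 18)) = -64 + (sqrt(11 - 18) + 2*65) = -64 + (sqrt(-7) + 130) = -64 + (I*sqrt(7) + 130) = -64 + (130 + I*sqrt(7)) = 66 + I*sqrt(7)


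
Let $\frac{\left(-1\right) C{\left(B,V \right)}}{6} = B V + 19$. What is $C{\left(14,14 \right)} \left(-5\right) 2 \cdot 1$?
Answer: $12900$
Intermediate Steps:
$C{\left(B,V \right)} = -114 - 6 B V$ ($C{\left(B,V \right)} = - 6 \left(B V + 19\right) = - 6 \left(19 + B V\right) = -114 - 6 B V$)
$C{\left(14,14 \right)} \left(-5\right) 2 \cdot 1 = \left(-114 - 84 \cdot 14\right) \left(-5\right) 2 \cdot 1 = \left(-114 - 1176\right) \left(\left(-10\right) 1\right) = \left(-1290\right) \left(-10\right) = 12900$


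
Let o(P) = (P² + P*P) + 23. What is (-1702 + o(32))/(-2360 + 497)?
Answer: -41/207 ≈ -0.19807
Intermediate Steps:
o(P) = 23 + 2*P² (o(P) = (P² + P²) + 23 = 2*P² + 23 = 23 + 2*P²)
(-1702 + o(32))/(-2360 + 497) = (-1702 + (23 + 2*32²))/(-2360 + 497) = (-1702 + (23 + 2*1024))/(-1863) = (-1702 + (23 + 2048))*(-1/1863) = (-1702 + 2071)*(-1/1863) = 369*(-1/1863) = -41/207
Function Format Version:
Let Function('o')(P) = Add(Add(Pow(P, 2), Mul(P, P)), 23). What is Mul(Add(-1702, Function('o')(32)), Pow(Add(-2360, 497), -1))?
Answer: Rational(-41, 207) ≈ -0.19807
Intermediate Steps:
Function('o')(P) = Add(23, Mul(2, Pow(P, 2))) (Function('o')(P) = Add(Add(Pow(P, 2), Pow(P, 2)), 23) = Add(Mul(2, Pow(P, 2)), 23) = Add(23, Mul(2, Pow(P, 2))))
Mul(Add(-1702, Function('o')(32)), Pow(Add(-2360, 497), -1)) = Mul(Add(-1702, Add(23, Mul(2, Pow(32, 2)))), Pow(Add(-2360, 497), -1)) = Mul(Add(-1702, Add(23, Mul(2, 1024))), Pow(-1863, -1)) = Mul(Add(-1702, Add(23, 2048)), Rational(-1, 1863)) = Mul(Add(-1702, 2071), Rational(-1, 1863)) = Mul(369, Rational(-1, 1863)) = Rational(-41, 207)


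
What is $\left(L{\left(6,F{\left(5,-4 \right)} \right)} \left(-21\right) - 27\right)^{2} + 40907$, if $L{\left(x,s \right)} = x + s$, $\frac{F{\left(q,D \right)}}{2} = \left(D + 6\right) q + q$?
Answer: $653996$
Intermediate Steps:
$F{\left(q,D \right)} = 2 q + 2 q \left(6 + D\right)$ ($F{\left(q,D \right)} = 2 \left(\left(D + 6\right) q + q\right) = 2 \left(\left(6 + D\right) q + q\right) = 2 \left(q \left(6 + D\right) + q\right) = 2 \left(q + q \left(6 + D\right)\right) = 2 q + 2 q \left(6 + D\right)$)
$L{\left(x,s \right)} = s + x$
$\left(L{\left(6,F{\left(5,-4 \right)} \right)} \left(-21\right) - 27\right)^{2} + 40907 = \left(\left(2 \cdot 5 \left(7 - 4\right) + 6\right) \left(-21\right) - 27\right)^{2} + 40907 = \left(\left(2 \cdot 5 \cdot 3 + 6\right) \left(-21\right) - 27\right)^{2} + 40907 = \left(\left(30 + 6\right) \left(-21\right) - 27\right)^{2} + 40907 = \left(36 \left(-21\right) - 27\right)^{2} + 40907 = \left(-756 - 27\right)^{2} + 40907 = \left(-783\right)^{2} + 40907 = 613089 + 40907 = 653996$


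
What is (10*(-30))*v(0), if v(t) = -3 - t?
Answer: 900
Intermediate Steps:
(10*(-30))*v(0) = (10*(-30))*(-3 - 1*0) = -300*(-3 + 0) = -300*(-3) = 900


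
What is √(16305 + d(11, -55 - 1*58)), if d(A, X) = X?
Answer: 8*√253 ≈ 127.25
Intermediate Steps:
√(16305 + d(11, -55 - 1*58)) = √(16305 + (-55 - 1*58)) = √(16305 + (-55 - 58)) = √(16305 - 113) = √16192 = 8*√253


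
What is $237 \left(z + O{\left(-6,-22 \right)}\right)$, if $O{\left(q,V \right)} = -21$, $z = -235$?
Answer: $-60672$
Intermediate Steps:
$237 \left(z + O{\left(-6,-22 \right)}\right) = 237 \left(-235 - 21\right) = 237 \left(-256\right) = -60672$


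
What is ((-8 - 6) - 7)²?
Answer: 441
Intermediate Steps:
((-8 - 6) - 7)² = (-14 - 7)² = (-21)² = 441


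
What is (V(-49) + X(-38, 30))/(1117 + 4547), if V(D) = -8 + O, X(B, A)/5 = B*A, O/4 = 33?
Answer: -697/708 ≈ -0.98446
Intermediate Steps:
O = 132 (O = 4*33 = 132)
X(B, A) = 5*A*B (X(B, A) = 5*(B*A) = 5*(A*B) = 5*A*B)
V(D) = 124 (V(D) = -8 + 132 = 124)
(V(-49) + X(-38, 30))/(1117 + 4547) = (124 + 5*30*(-38))/(1117 + 4547) = (124 - 5700)/5664 = -5576*1/5664 = -697/708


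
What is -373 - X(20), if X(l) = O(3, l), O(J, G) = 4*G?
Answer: -453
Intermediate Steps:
X(l) = 4*l
-373 - X(20) = -373 - 4*20 = -373 - 1*80 = -373 - 80 = -453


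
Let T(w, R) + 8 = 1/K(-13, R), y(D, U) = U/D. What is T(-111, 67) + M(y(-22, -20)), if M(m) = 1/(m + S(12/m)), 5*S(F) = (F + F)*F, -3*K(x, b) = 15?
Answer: -3973487/485410 ≈ -8.1858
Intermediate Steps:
K(x, b) = -5 (K(x, b) = -1/3*15 = -5)
S(F) = 2*F**2/5 (S(F) = ((F + F)*F)/5 = ((2*F)*F)/5 = (2*F**2)/5 = 2*F**2/5)
T(w, R) = -41/5 (T(w, R) = -8 + 1/(-5) = -8 - 1/5 = -41/5)
M(m) = 1/(m + 288/(5*m**2)) (M(m) = 1/(m + 2*(12/m)**2/5) = 1/(m + 2*(144/m**2)/5) = 1/(m + 288/(5*m**2)))
T(-111, 67) + M(y(-22, -20)) = -41/5 + 5*(-20/(-22))**2/(288 + 5*(-20/(-22))**3) = -41/5 + 5*(-20*(-1/22))**2/(288 + 5*(-20*(-1/22))**3) = -41/5 + 5*(10/11)**2/(288 + 5*(10/11)**3) = -41/5 + 5*(100/121)/(288 + 5*(1000/1331)) = -41/5 + 5*(100/121)/(288 + 5000/1331) = -41/5 + 5*(100/121)/(388328/1331) = -41/5 + 5*(100/121)*(1331/388328) = -41/5 + 1375/97082 = -3973487/485410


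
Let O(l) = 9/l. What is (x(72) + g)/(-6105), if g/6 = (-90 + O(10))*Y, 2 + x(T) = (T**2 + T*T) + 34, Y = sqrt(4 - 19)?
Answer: -2080/1221 + 81*I*sqrt(15)/925 ≈ -1.7035 + 0.33915*I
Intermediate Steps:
Y = I*sqrt(15) (Y = sqrt(-15) = I*sqrt(15) ≈ 3.873*I)
x(T) = 32 + 2*T**2 (x(T) = -2 + ((T**2 + T*T) + 34) = -2 + ((T**2 + T**2) + 34) = -2 + (2*T**2 + 34) = -2 + (34 + 2*T**2) = 32 + 2*T**2)
g = -2673*I*sqrt(15)/5 (g = 6*((-90 + 9/10)*(I*sqrt(15))) = 6*(-891*I*sqrt(15)/10) = -2673*I*sqrt(15)/5 ≈ -2070.5*I)
(x(72) + g)/(-6105) = ((32 + 2*72**2) - 2673*I*sqrt(15)/5)/(-6105) = ((32 + 2*5184) - 2673*I*sqrt(15)/5)*(-1/6105) = ((32 + 10368) - 2673*I*sqrt(15)/5)*(-1/6105) = (10400 - 2673*I*sqrt(15)/5)*(-1/6105) = -2080/1221 + 81*I*sqrt(15)/925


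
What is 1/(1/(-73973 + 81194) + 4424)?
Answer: 7221/31945705 ≈ 0.00022604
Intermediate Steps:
1/(1/(-73973 + 81194) + 4424) = 1/(1/7221 + 4424) = 1/(31945705/7221) = 7221/31945705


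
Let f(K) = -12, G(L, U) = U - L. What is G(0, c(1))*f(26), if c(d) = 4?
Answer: -48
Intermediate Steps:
G(0, c(1))*f(26) = (4 - 1*0)*(-12) = (4 + 0)*(-12) = 4*(-12) = -48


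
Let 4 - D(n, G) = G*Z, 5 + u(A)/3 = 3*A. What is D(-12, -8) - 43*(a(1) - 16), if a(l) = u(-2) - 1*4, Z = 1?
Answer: 2291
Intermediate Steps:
u(A) = -15 + 9*A (u(A) = -15 + 3*(3*A) = -15 + 9*A)
D(n, G) = 4 - G
a(l) = -37 (a(l) = (-15 + 9*(-2)) - 1*4 = (-15 - 18) - 4 = -33 - 4 = -37)
D(-12, -8) - 43*(a(1) - 16) = (4 - 1*(-8)) - 43*(-37 - 16) = (4 + 8) - 43*(-53) = 12 + 2279 = 2291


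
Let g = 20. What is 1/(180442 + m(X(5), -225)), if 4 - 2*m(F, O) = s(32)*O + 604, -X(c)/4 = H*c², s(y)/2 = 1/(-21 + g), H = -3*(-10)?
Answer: 1/179917 ≈ 5.5581e-6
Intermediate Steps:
H = 30
s(y) = -2 (s(y) = 2/(-21 + 20) = 2/(-1) = 2*(-1) = -2)
X(c) = -120*c²
m(F, O) = -300 + O (m(F, O) = 2 - (-2*O + 604)/2 = 2 - (604 - 2*O)/2 = 2 + (-302 + O) = -300 + O)
1/(180442 + m(X(5), -225)) = 1/(180442 + (-300 - 225)) = 1/(180442 - 525) = 1/179917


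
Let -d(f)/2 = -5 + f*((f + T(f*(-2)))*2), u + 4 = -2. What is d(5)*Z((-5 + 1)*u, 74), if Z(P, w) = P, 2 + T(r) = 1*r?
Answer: 3600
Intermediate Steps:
u = -6 (u = -4 - 2 = -6)
T(r) = -2 + r (T(r) = -2 + 1*r = -2 + r)
d(f) = 10 - 2*f*(-4 - 2*f) (d(f) = -2*(-5 + f*((f + (-2 + f*(-2)))*2)) = -2*(-5 + f*((f + (-2 - 2*f))*2)) = -2*(-5 + f*((-2 - f)*2)) = -2*(-5 + f*(-4 - 2*f)) = 10 - 2*f*(-4 - 2*f))
d(5)*Z((-5 + 1)*u, 74) = (10 + 4*5² + 8*5)*((-5 + 1)*(-6)) = (10 + 4*25 + 40)*(-4*(-6)) = (10 + 100 + 40)*24 = 150*24 = 3600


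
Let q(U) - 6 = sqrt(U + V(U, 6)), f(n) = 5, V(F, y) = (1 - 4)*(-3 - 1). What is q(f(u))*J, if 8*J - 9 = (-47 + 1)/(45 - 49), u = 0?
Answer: 123/8 + 41*sqrt(17)/16 ≈ 25.940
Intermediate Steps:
V(F, y) = 12 (V(F, y) = -3*(-4) = 12)
J = 41/16 (J = 9/8 + ((-47 + 1)/(45 - 49))/8 = 9/8 + (-46/(-4))/8 = 9/8 + (-46*(-1/4))/8 = 9/8 + (1/8)*(23/2) = 9/8 + 23/16 = 41/16 ≈ 2.5625)
q(U) = 6 + sqrt(12 + U) (q(U) = 6 + sqrt(U + 12) = 6 + sqrt(12 + U))
q(f(u))*J = (6 + sqrt(12 + 5))*(41/16) = (6 + sqrt(17))*(41/16) = 123/8 + 41*sqrt(17)/16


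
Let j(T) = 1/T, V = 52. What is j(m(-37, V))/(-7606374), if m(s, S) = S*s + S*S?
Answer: -1/5932971720 ≈ -1.6855e-10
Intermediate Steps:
m(s, S) = S² + S*s (m(s, S) = S*s + S² = S² + S*s)
j(m(-37, V))/(-7606374) = 1/((52*(52 - 37))*(-7606374)) = -1/7606374/(52*15) = -1/7606374/780 = (1/780)*(-1/7606374) = -1/5932971720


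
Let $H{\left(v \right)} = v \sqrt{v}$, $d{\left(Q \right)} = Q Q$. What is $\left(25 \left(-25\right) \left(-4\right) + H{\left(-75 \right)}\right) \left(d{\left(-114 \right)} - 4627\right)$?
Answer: $20922500 - 3138375 i \sqrt{3} \approx 2.0922 \cdot 10^{7} - 5.4358 \cdot 10^{6} i$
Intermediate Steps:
$d{\left(Q \right)} = Q^{2}$
$H{\left(v \right)} = v^{\frac{3}{2}}$
$\left(25 \left(-25\right) \left(-4\right) + H{\left(-75 \right)}\right) \left(d{\left(-114 \right)} - 4627\right) = \left(25 \left(-25\right) \left(-4\right) + \left(-75\right)^{\frac{3}{2}}\right) \left(\left(-114\right)^{2} - 4627\right) = \left(\left(-625\right) \left(-4\right) - 375 i \sqrt{3}\right) \left(12996 - 4627\right) = \left(2500 - 375 i \sqrt{3}\right) 8369 = 20922500 - 3138375 i \sqrt{3}$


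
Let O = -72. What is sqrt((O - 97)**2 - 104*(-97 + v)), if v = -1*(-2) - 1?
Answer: sqrt(38545) ≈ 196.33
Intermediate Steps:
v = 1 (v = 2 - 1 = 1)
sqrt((O - 97)**2 - 104*(-97 + v)) = sqrt((-72 - 97)**2 - 104*(-97 + 1)) = sqrt((-169)**2 - 104*(-96)) = sqrt(28561 + 9984) = sqrt(38545)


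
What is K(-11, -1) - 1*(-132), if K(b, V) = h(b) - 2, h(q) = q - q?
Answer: 130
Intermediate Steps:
h(q) = 0
K(b, V) = -2 (K(b, V) = 0 - 2 = -2)
K(-11, -1) - 1*(-132) = -2 - 1*(-132) = -2 + 132 = 130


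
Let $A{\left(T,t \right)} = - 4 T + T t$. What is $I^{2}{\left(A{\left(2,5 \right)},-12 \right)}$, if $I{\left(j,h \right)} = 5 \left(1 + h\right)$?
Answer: $3025$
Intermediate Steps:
$I{\left(j,h \right)} = 5 + 5 h$
$I^{2}{\left(A{\left(2,5 \right)},-12 \right)} = \left(5 + 5 \left(-12\right)\right)^{2} = \left(5 - 60\right)^{2} = \left(-55\right)^{2} = 3025$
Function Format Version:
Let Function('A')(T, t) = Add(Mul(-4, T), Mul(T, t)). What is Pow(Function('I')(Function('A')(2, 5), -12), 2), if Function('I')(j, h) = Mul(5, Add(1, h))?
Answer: 3025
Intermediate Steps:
Function('I')(j, h) = Add(5, Mul(5, h))
Pow(Function('I')(Function('A')(2, 5), -12), 2) = Pow(Add(5, Mul(5, -12)), 2) = Pow(Add(5, -60), 2) = Pow(-55, 2) = 3025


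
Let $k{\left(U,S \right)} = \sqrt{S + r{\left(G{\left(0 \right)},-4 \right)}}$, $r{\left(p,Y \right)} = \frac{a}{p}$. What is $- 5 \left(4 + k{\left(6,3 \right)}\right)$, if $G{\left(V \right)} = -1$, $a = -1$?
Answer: $-30$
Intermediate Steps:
$r{\left(p,Y \right)} = - \frac{1}{p}$
$k{\left(U,S \right)} = \sqrt{1 + S}$ ($k{\left(U,S \right)} = \sqrt{S - \frac{1}{-1}} = \sqrt{S - -1} = \sqrt{S + 1} = \sqrt{1 + S}$)
$- 5 \left(4 + k{\left(6,3 \right)}\right) = - 5 \left(4 + \sqrt{1 + 3}\right) = - 5 \left(4 + \sqrt{4}\right) = - 5 \left(4 + 2\right) = \left(-5\right) 6 = -30$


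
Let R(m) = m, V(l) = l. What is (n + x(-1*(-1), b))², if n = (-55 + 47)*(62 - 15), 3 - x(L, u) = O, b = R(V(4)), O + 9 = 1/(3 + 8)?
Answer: 16040025/121 ≈ 1.3256e+5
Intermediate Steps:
O = -98/11 (O = -9 + 1/(3 + 8) = -9 + 1/11 = -98/11 ≈ -8.9091)
b = 4
x(L, u) = 131/11 (x(L, u) = 3 - 1*(-98/11) = 3 + 98/11 = 131/11)
n = -376 (n = -8*47 = -376)
(n + x(-1*(-1), b))² = (-376 + 131/11)² = (-4005/11)² = 16040025/121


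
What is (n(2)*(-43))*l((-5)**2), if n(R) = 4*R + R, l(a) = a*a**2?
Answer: -6718750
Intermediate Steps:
l(a) = a**3
n(R) = 5*R
(n(2)*(-43))*l((-5)**2) = ((5*2)*(-43))*((-5)**2)**3 = (10*(-43))*25**3 = -430*15625 = -6718750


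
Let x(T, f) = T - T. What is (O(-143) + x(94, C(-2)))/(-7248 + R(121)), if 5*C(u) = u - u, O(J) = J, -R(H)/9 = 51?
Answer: 143/7707 ≈ 0.018555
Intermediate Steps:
R(H) = -459 (R(H) = -9*51 = -459)
C(u) = 0 (C(u) = (u - u)/5 = (⅕)*0 = 0)
x(T, f) = 0
(O(-143) + x(94, C(-2)))/(-7248 + R(121)) = (-143 + 0)/(-7248 - 459) = -143/(-7707) = -143*(-1/7707) = 143/7707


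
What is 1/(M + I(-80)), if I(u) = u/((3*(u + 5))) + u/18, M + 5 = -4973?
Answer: -45/224194 ≈ -0.00020072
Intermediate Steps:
M = -4978 (M = -5 - 4973 = -4978)
I(u) = u/18 + u/(15 + 3*u) (I(u) = u/((3*(5 + u))) + u*(1/18) = u/(15 + 3*u) + u/18 = u/18 + u/(15 + 3*u))
1/(M + I(-80)) = 1/(-4978 + (1/18)*(-80)*(11 - 80)/(5 - 80)) = 1/(-4978 + (1/18)*(-80)*(-69)/(-75)) = 1/(-4978 + (1/18)*(-80)*(-1/75)*(-69)) = 1/(-4978 - 184/45) = 1/(-224194/45) = -45/224194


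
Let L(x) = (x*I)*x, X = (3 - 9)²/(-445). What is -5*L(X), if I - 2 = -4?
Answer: 2592/39605 ≈ 0.065446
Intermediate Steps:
I = -2 (I = 2 - 4 = -2)
X = -36/445 (X = (-6)²*(-1/445) = 36*(-1/445) = -36/445 ≈ -0.080899)
L(x) = -2*x² (L(x) = (x*(-2))*x = (-2*x)*x = -2*x²)
-5*L(X) = -(-10)*(-36/445)² = -(-10)*1296/198025 = -5*(-2592/198025) = 2592/39605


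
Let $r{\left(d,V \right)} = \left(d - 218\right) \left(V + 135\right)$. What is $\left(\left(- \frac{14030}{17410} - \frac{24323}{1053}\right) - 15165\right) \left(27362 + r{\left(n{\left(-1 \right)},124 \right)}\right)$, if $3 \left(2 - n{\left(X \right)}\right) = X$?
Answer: $\frac{183109265965753}{423063} \approx 4.3282 \cdot 10^{8}$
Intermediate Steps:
$n{\left(X \right)} = 2 - \frac{X}{3}$
$r{\left(d,V \right)} = \left(-218 + d\right) \left(135 + V\right)$
$\left(\left(- \frac{14030}{17410} - \frac{24323}{1053}\right) - 15165\right) \left(27362 + r{\left(n{\left(-1 \right)},124 \right)}\right) = \left(\left(- \frac{14030}{17410} - \frac{24323}{1053}\right) - 15165\right) \left(27362 + \left(-29430 - 27032 + 135 \left(2 - - \frac{1}{3}\right) + 124 \left(2 - - \frac{1}{3}\right)\right)\right) = \left(\left(\left(-14030\right) \frac{1}{17410} - \frac{1871}{81}\right) - 15165\right) \left(27362 + \left(-29430 - 27032 + 135 \left(2 + \frac{1}{3}\right) + 124 \left(2 + \frac{1}{3}\right)\right)\right) = \left(\left(- \frac{1403}{1741} - \frac{1871}{81}\right) - 15165\right) \left(27362 + \left(-29430 - 27032 + 135 \cdot \frac{7}{3} + 124 \cdot \frac{7}{3}\right)\right) = \left(- \frac{3371054}{141021} - 15165\right) \left(27362 + \left(-29430 - 27032 + 315 + \frac{868}{3}\right)\right) = - \frac{2141954519 \left(27362 - \frac{167573}{3}\right)}{141021} = \left(- \frac{2141954519}{141021}\right) \left(- \frac{85487}{3}\right) = \frac{183109265965753}{423063}$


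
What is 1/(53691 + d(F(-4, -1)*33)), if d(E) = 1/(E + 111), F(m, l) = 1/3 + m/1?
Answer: 10/536909 ≈ 1.8625e-5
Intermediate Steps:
F(m, l) = ⅓ + m (F(m, l) = 1*(⅓) + m*1 = ⅓ + m)
d(E) = 1/(111 + E)
1/(53691 + d(F(-4, -1)*33)) = 1/(53691 + 1/(111 + (⅓ - 4)*33)) = 1/(53691 + 1/(111 - 11/3*33)) = 1/(53691 + 1/(111 - 121)) = 1/(53691 + 1/(-10)) = 1/(53691 - ⅒) = 1/(536909/10) = 10/536909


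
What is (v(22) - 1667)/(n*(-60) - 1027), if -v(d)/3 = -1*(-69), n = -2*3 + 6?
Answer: 1874/1027 ≈ 1.8247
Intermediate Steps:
n = 0 (n = -6 + 6 = 0)
v(d) = -207 (v(d) = -(-3)*(-69) = -3*69 = -207)
(v(22) - 1667)/(n*(-60) - 1027) = (-207 - 1667)/(0*(-60) - 1027) = -1874/(0 - 1027) = -1874/(-1027) = -1874*(-1/1027) = 1874/1027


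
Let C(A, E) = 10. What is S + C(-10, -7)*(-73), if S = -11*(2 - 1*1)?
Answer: -741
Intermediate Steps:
S = -11 (S = -11*(2 - 1) = -11*1 = -11)
S + C(-10, -7)*(-73) = -11 + 10*(-73) = -11 - 730 = -741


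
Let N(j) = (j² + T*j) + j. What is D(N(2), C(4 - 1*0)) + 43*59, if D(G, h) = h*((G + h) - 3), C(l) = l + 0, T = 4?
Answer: 2597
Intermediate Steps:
C(l) = l
N(j) = j² + 5*j (N(j) = (j² + 4*j) + j = j² + 5*j)
D(G, h) = h*(-3 + G + h)
D(N(2), C(4 - 1*0)) + 43*59 = (4 - 1*0)*(-3 + 2*(5 + 2) + (4 - 1*0)) + 43*59 = (4 + 0)*(-3 + 2*7 + (4 + 0)) + 2537 = 4*(-3 + 14 + 4) + 2537 = 4*15 + 2537 = 60 + 2537 = 2597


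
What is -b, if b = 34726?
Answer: -34726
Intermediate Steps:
-b = -1*34726 = -34726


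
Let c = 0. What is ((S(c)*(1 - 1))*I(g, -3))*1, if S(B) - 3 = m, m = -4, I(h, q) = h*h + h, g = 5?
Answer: 0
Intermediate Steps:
I(h, q) = h + h² (I(h, q) = h² + h = h + h²)
S(B) = -1 (S(B) = 3 - 4 = -1)
((S(c)*(1 - 1))*I(g, -3))*1 = ((-(1 - 1))*(5*(1 + 5)))*1 = ((-1*0)*(5*6))*1 = (0*30)*1 = 0*1 = 0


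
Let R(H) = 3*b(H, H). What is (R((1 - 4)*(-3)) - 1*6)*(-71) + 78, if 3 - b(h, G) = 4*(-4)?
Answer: -3543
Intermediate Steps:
b(h, G) = 19 (b(h, G) = 3 - 4*(-4) = 3 - 1*(-16) = 3 + 16 = 19)
R(H) = 57 (R(H) = 3*19 = 57)
(R((1 - 4)*(-3)) - 1*6)*(-71) + 78 = (57 - 1*6)*(-71) + 78 = (57 - 6)*(-71) + 78 = 51*(-71) + 78 = -3621 + 78 = -3543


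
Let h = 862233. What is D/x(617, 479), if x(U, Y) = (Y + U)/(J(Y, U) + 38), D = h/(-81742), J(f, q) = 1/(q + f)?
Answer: -35911142217/98189798272 ≈ -0.36573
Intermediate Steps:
J(f, q) = 1/(f + q)
D = -862233/81742 (D = 862233/(-81742) = 862233*(-1/81742) = -862233/81742 ≈ -10.548)
x(U, Y) = (U + Y)/(38 + 1/(U + Y)) (x(U, Y) = (Y + U)/(1/(Y + U) + 38) = (U + Y)/(1/(U + Y) + 38) = (U + Y)/(38 + 1/(U + Y)))
D/x(617, 479) = -862233*(1 + 38*617 + 38*479)/(617 + 479)**2/81742 = -862233/(81742*(1096**2/(1 + 23446 + 18202))) = -862233/(81742*(1201216/41649)) = -862233/(81742*(1201216*(1/41649))) = -862233/(81742*1201216/41649) = -862233/81742*41649/1201216 = -35911142217/98189798272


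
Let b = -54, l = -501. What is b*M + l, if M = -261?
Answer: 13593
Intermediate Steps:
b*M + l = -54*(-261) - 501 = 14094 - 501 = 13593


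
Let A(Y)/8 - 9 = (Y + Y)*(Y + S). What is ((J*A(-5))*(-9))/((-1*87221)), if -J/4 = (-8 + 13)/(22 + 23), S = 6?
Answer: 32/87221 ≈ 0.00036688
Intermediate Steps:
J = -4/9 (J = -4*(-8 + 13)/(22 + 23) = -20/45 = -4*1/9 = -4/9 ≈ -0.44444)
A(Y) = 72 + 16*Y*(6 + Y) (A(Y) = 72 + 8*((Y + Y)*(Y + 6)) = 72 + 8*((2*Y)*(6 + Y)) = 72 + 8*(2*Y*(6 + Y)) = 72 + 16*Y*(6 + Y))
((J*A(-5))*(-9))/((-1*87221)) = (-4*(72 + 16*(-5)**2 + 96*(-5))/9*(-9))/((-1*87221)) = (-4*(72 + 16*25 - 480)/9*(-9))/(-87221) = (-4*(72 + 400 - 480)/9*(-9))*(-1/87221) = (-4/9*(-8)*(-9))*(-1/87221) = ((32/9)*(-9))*(-1/87221) = -32*(-1/87221) = 32/87221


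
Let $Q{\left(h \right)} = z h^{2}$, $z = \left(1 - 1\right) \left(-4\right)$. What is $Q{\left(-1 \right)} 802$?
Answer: $0$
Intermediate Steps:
$z = 0$ ($z = 0 \left(-4\right) = 0$)
$Q{\left(h \right)} = 0$ ($Q{\left(h \right)} = 0 h^{2} = 0$)
$Q{\left(-1 \right)} 802 = 0 \cdot 802 = 0$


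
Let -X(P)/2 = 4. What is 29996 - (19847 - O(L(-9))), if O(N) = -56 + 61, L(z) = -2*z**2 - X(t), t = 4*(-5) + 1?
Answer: 10154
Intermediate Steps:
t = -19 (t = -20 + 1 = -19)
X(P) = -8 (X(P) = -2*4 = -8)
L(z) = 8 - 2*z**2 (L(z) = -2*z**2 - 1*(-8) = -2*z**2 + 8 = 8 - 2*z**2)
O(N) = 5
29996 - (19847 - O(L(-9))) = 29996 - (19847 - 1*5) = 29996 - (19847 - 5) = 29996 - 1*19842 = 29996 - 19842 = 10154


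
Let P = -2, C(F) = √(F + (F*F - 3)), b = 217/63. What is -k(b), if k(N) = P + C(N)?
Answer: 2 - √997/9 ≈ -1.5084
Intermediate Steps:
b = 31/9 (b = 217*(1/63) = 31/9 ≈ 3.4444)
C(F) = √(-3 + F + F²) (C(F) = √(F + (F² - 3)) = √(F + (-3 + F²)) = √(-3 + F + F²))
k(N) = -2 + √(-3 + N + N²)
-k(b) = -(-2 + √(-3 + 31/9 + (31/9)²)) = -(-2 + √(-3 + 31/9 + 961/81)) = -(-2 + √(997/81)) = -(-2 + √997/9) = 2 - √997/9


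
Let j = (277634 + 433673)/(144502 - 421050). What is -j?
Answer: 711307/276548 ≈ 2.5721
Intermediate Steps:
j = -711307/276548 (j = 711307/(-276548) = 711307*(-1/276548) = -711307/276548 ≈ -2.5721)
-j = -1*(-711307/276548) = 711307/276548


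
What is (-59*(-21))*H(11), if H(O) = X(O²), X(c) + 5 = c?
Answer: 143724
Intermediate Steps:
X(c) = -5 + c
H(O) = -5 + O²
(-59*(-21))*H(11) = (-59*(-21))*(-5 + 11²) = 1239*(-5 + 121) = 1239*116 = 143724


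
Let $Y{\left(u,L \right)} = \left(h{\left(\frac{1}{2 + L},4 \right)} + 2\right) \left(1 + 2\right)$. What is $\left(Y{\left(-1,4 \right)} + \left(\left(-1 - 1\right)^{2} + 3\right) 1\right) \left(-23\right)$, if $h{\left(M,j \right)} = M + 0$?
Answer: $- \frac{621}{2} \approx -310.5$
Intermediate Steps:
$h{\left(M,j \right)} = M$
$Y{\left(u,L \right)} = 6 + \frac{3}{2 + L}$ ($Y{\left(u,L \right)} = \left(\frac{1}{2 + L} + 2\right) \left(1 + 2\right) = \left(2 + \frac{1}{2 + L}\right) 3 = 6 + \frac{3}{2 + L}$)
$\left(Y{\left(-1,4 \right)} + \left(\left(-1 - 1\right)^{2} + 3\right) 1\right) \left(-23\right) = \left(\frac{3 \left(5 + 2 \cdot 4\right)}{2 + 4} + \left(\left(-1 - 1\right)^{2} + 3\right) 1\right) \left(-23\right) = \left(\frac{3 \left(5 + 8\right)}{6} + \left(\left(-2\right)^{2} + 3\right) 1\right) \left(-23\right) = \left(3 \cdot \frac{1}{6} \cdot 13 + \left(4 + 3\right) 1\right) \left(-23\right) = \left(\frac{13}{2} + 7 \cdot 1\right) \left(-23\right) = \left(\frac{13}{2} + 7\right) \left(-23\right) = \frac{27}{2} \left(-23\right) = - \frac{621}{2}$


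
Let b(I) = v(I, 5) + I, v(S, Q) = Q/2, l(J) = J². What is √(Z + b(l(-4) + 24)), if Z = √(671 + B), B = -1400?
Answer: √(170 + 108*I)/2 ≈ 6.8136 + 1.9813*I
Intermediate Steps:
v(S, Q) = Q/2 (v(S, Q) = Q*(½) = Q/2)
Z = 27*I (Z = √(671 - 1400) = √(-729) = 27*I ≈ 27.0*I)
b(I) = 5/2 + I (b(I) = (½)*5 + I = 5/2 + I)
√(Z + b(l(-4) + 24)) = √(27*I + (5/2 + ((-4)² + 24))) = √(27*I + (5/2 + (16 + 24))) = √(27*I + (5/2 + 40)) = √(27*I + 85/2) = √(85/2 + 27*I)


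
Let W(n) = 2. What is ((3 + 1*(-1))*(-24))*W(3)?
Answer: -96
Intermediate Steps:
((3 + 1*(-1))*(-24))*W(3) = ((3 + 1*(-1))*(-24))*2 = ((3 - 1)*(-24))*2 = (2*(-24))*2 = -48*2 = -96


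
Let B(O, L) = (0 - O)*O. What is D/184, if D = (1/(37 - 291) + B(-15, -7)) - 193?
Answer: -106173/46736 ≈ -2.2718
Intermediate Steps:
B(O, L) = -O**2 (B(O, L) = (-O)*O = -O**2)
D = -106173/254 (D = (1/(37 - 291) - 1*(-15)**2) - 193 = (1/(-254) - 1*225) - 193 = (-1/254 - 225) - 193 = -57151/254 - 193 = -106173/254 ≈ -418.00)
D/184 = -106173/254/184 = -106173/254*1/184 = -106173/46736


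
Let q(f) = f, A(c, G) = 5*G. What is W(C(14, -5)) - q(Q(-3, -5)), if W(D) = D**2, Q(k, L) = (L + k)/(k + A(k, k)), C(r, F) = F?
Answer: 221/9 ≈ 24.556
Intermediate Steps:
Q(k, L) = (L + k)/(6*k) (Q(k, L) = (L + k)/(k + 5*k) = (L + k)/((6*k)) = (L + k)*(1/(6*k)) = (L + k)/(6*k))
W(C(14, -5)) - q(Q(-3, -5)) = (-5)**2 - (-5 - 3)/(6*(-3)) = 25 - (-1)*(-8)/(6*3) = 25 - 1*4/9 = 25 - 4/9 = 221/9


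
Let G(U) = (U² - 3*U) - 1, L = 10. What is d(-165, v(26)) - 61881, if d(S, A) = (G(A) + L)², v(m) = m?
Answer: 306568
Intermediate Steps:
G(U) = -1 + U² - 3*U
d(S, A) = (9 + A² - 3*A)² (d(S, A) = ((-1 + A² - 3*A) + 10)² = (9 + A² - 3*A)²)
d(-165, v(26)) - 61881 = (9 + 26² - 3*26)² - 61881 = (9 + 676 - 78)² - 61881 = 607² - 61881 = 368449 - 61881 = 306568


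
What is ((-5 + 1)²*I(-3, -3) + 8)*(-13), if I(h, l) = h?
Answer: 520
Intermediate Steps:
((-5 + 1)²*I(-3, -3) + 8)*(-13) = ((-5 + 1)²*(-3) + 8)*(-13) = ((-4)²*(-3) + 8)*(-13) = (16*(-3) + 8)*(-13) = (-48 + 8)*(-13) = -40*(-13) = 520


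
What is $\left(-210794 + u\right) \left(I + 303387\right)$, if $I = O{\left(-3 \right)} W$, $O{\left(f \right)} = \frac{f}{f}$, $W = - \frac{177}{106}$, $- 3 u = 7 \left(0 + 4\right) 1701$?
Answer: $- \frac{3644722698075}{53} \approx -6.8768 \cdot 10^{10}$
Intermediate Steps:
$u = -15876$ ($u = - \frac{7 \left(0 + 4\right) 1701}{3} = - \frac{7 \cdot 4 \cdot 1701}{3} = - \frac{28 \cdot 1701}{3} = \left(- \frac{1}{3}\right) 47628 = -15876$)
$W = - \frac{177}{106}$ ($W = \left(-177\right) \frac{1}{106} = - \frac{177}{106} \approx -1.6698$)
$O{\left(f \right)} = 1$
$I = - \frac{177}{106}$ ($I = 1 \left(- \frac{177}{106}\right) = - \frac{177}{106} \approx -1.6698$)
$\left(-210794 + u\right) \left(I + 303387\right) = \left(-210794 - 15876\right) \left(- \frac{177}{106} + 303387\right) = \left(-226670\right) \frac{32158845}{106} = - \frac{3644722698075}{53}$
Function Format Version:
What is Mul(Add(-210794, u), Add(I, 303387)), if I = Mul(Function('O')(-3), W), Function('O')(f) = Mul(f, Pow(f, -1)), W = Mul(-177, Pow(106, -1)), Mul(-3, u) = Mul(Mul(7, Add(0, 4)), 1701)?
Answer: Rational(-3644722698075, 53) ≈ -6.8768e+10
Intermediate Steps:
u = -15876 (u = Mul(Rational(-1, 3), Mul(Mul(7, Add(0, 4)), 1701)) = Mul(Rational(-1, 3), Mul(Mul(7, 4), 1701)) = Mul(Rational(-1, 3), Mul(28, 1701)) = Mul(Rational(-1, 3), 47628) = -15876)
W = Rational(-177, 106) (W = Mul(-177, Rational(1, 106)) = Rational(-177, 106) ≈ -1.6698)
Function('O')(f) = 1
I = Rational(-177, 106) (I = Mul(1, Rational(-177, 106)) = Rational(-177, 106) ≈ -1.6698)
Mul(Add(-210794, u), Add(I, 303387)) = Mul(Add(-210794, -15876), Add(Rational(-177, 106), 303387)) = Mul(-226670, Rational(32158845, 106)) = Rational(-3644722698075, 53)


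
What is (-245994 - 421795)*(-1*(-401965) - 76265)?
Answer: -217498877300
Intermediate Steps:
(-245994 - 421795)*(-1*(-401965) - 76265) = -667789*(401965 - 76265) = -667789*325700 = -217498877300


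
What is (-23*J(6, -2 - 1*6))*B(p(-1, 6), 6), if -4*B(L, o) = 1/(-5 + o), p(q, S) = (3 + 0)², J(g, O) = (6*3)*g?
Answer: 621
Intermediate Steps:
J(g, O) = 18*g
p(q, S) = 9 (p(q, S) = 3² = 9)
B(L, o) = -1/(4*(-5 + o))
(-23*J(6, -2 - 1*6))*B(p(-1, 6), 6) = (-414*6)*(-1/(-20 + 4*6)) = (-23*108)*(-1/(-20 + 24)) = -(-2484)/4 = -2484*(-¼) = 621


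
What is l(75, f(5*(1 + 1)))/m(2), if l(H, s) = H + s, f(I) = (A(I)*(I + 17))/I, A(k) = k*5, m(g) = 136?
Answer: 105/68 ≈ 1.5441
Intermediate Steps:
A(k) = 5*k
f(I) = 85 + 5*I (f(I) = ((5*I)*(I + 17))/I = ((5*I)*(17 + I))/I = (5*I*(17 + I))/I = 85 + 5*I)
l(75, f(5*(1 + 1)))/m(2) = (75 + (85 + 5*(5*(1 + 1))))/136 = (75 + (85 + 5*(5*2)))*(1/136) = (75 + (85 + 5*10))*(1/136) = (75 + (85 + 50))*(1/136) = (75 + 135)*(1/136) = 210*(1/136) = 105/68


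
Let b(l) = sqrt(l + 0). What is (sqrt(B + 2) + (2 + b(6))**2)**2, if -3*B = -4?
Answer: (sqrt(30) + 3*(2 + sqrt(6))**2)**2/9 ≈ 467.58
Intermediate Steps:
B = 4/3 (B = -1/3*(-4) = 4/3 ≈ 1.3333)
b(l) = sqrt(l)
(sqrt(B + 2) + (2 + b(6))**2)**2 = (sqrt(4/3 + 2) + (2 + sqrt(6))**2)**2 = (sqrt(10/3) + (2 + sqrt(6))**2)**2 = (sqrt(30)/3 + (2 + sqrt(6))**2)**2 = ((2 + sqrt(6))**2 + sqrt(30)/3)**2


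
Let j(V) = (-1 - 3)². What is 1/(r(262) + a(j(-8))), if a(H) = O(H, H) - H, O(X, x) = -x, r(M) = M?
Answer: 1/230 ≈ 0.0043478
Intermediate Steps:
j(V) = 16 (j(V) = (-4)² = 16)
a(H) = -2*H (a(H) = -H - H = -2*H)
1/(r(262) + a(j(-8))) = 1/(262 - 2*16) = 1/(262 - 32) = 1/230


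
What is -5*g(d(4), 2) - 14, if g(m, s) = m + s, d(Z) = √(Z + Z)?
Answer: -24 - 10*√2 ≈ -38.142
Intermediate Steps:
d(Z) = √2*√Z (d(Z) = √(2*Z) = √2*√Z)
-5*g(d(4), 2) - 14 = -5*(√2*√4 + 2) - 14 = -5*(√2*2 + 2) - 14 = -5*(2*√2 + 2) - 14 = -5*(2 + 2*√2) - 14 = (-10 - 10*√2) - 14 = -24 - 10*√2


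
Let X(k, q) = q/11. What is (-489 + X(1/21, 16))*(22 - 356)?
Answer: 1791242/11 ≈ 1.6284e+5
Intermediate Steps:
X(k, q) = q/11 (X(k, q) = q*(1/11) = q/11)
(-489 + X(1/21, 16))*(22 - 356) = (-489 + (1/11)*16)*(22 - 356) = (-489 + 16/11)*(-334) = -5363/11*(-334) = 1791242/11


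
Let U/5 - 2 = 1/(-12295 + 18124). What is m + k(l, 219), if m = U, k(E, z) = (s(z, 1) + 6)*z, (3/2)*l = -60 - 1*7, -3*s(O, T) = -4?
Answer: 9419669/5829 ≈ 1616.0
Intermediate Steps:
s(O, T) = 4/3 (s(O, T) = -1/3*(-4) = 4/3)
l = -134/3 (l = 2*(-60 - 1*7)/3 = 2*(-60 - 7)/3 = (2/3)*(-67) = -134/3 ≈ -44.667)
k(E, z) = 22*z/3 (k(E, z) = (4/3 + 6)*z = 22*z/3)
U = 58295/5829 (U = 10 + 5/(-12295 + 18124) = 10 + 5/5829 = 58295/5829 ≈ 10.001)
m = 58295/5829 ≈ 10.001
m + k(l, 219) = 58295/5829 + (22/3)*219 = 58295/5829 + 1606 = 9419669/5829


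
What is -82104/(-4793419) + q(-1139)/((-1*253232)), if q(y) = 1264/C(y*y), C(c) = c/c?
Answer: 920779907/75865442513 ≈ 0.012137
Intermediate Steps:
C(c) = 1
q(y) = 1264 (q(y) = 1264/1 = 1264*1 = 1264)
-82104/(-4793419) + q(-1139)/((-1*253232)) = -82104/(-4793419) + 1264/((-1*253232)) = -82104*(-1/4793419) + 1264/(-253232) = 82104/4793419 + 1264*(-1/253232) = 82104/4793419 - 79/15827 = 920779907/75865442513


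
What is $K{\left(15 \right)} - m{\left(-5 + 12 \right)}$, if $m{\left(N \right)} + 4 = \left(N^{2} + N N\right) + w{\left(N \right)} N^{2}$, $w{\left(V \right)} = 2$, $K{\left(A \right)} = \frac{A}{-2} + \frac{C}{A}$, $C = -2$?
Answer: $- \frac{5989}{30} \approx -199.63$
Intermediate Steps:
$K{\left(A \right)} = - \frac{2}{A} - \frac{A}{2}$ ($K{\left(A \right)} = \frac{A}{-2} - \frac{2}{A} = A \left(- \frac{1}{2}\right) - \frac{2}{A} = - \frac{A}{2} - \frac{2}{A} = - \frac{2}{A} - \frac{A}{2}$)
$m{\left(N \right)} = -4 + 4 N^{2}$ ($m{\left(N \right)} = -4 + \left(\left(N^{2} + N N\right) + 2 N^{2}\right) = -4 + \left(\left(N^{2} + N^{2}\right) + 2 N^{2}\right) = -4 + \left(2 N^{2} + 2 N^{2}\right) = -4 + 4 N^{2}$)
$K{\left(15 \right)} - m{\left(-5 + 12 \right)} = \left(- \frac{2}{15} - \frac{15}{2}\right) - \left(-4 + 4 \left(-5 + 12\right)^{2}\right) = \left(\left(-2\right) \frac{1}{15} - \frac{15}{2}\right) - \left(-4 + 4 \cdot 7^{2}\right) = \left(- \frac{2}{15} - \frac{15}{2}\right) - \left(-4 + 4 \cdot 49\right) = - \frac{229}{30} - \left(-4 + 196\right) = - \frac{229}{30} - 192 = - \frac{5989}{30}$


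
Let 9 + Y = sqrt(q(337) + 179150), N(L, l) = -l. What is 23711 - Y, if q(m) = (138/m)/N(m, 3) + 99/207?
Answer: 23720 - sqrt(10762994411549)/7751 ≈ 23297.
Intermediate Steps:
q(m) = 11/23 - 46/m (q(m) = (138/m)/((-1*3)) + 99/207 = (138/m)/(-3) + 99*(1/207) = (138/m)*(-1/3) + 11/23 = -46/m + 11/23 = 11/23 - 46/m)
Y = -9 + sqrt(10762994411549)/7751 (Y = -9 + sqrt((11/23 - 46/337) + 179150) = -9 + sqrt(2649/7751 + 179150) = -9 + sqrt(1388594299/7751) = -9 + sqrt(10762994411549)/7751 ≈ 414.26)
23711 - Y = 23711 - (-9 + sqrt(10762994411549)/7751) = 23711 + (9 - sqrt(10762994411549)/7751) = 23720 - sqrt(10762994411549)/7751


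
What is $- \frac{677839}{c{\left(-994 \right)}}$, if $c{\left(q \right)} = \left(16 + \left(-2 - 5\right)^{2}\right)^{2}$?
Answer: $- \frac{677839}{4225} \approx -160.44$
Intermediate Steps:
$c{\left(q \right)} = 4225$ ($c{\left(q \right)} = \left(16 + \left(-7\right)^{2}\right)^{2} = \left(16 + 49\right)^{2} = 65^{2} = 4225$)
$- \frac{677839}{c{\left(-994 \right)}} = - \frac{677839}{4225}$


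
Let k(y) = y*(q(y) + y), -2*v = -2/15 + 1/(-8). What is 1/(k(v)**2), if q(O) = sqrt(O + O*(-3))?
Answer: 3317760000/(961*(31 + 4*I*sqrt(930))**2) ≈ -191.5 - 104.05*I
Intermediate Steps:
q(O) = sqrt(2)*sqrt(-O) (q(O) = sqrt(O - 3*O) = sqrt(-2*O) = sqrt(2)*sqrt(-O))
v = 31/240 (v = -(-2/15 + 1/(-8))/2 = -(-2*1/15 + 1*(-1/8))/2 = -(-2/15 - 1/8)/2 = -1/2*(-31/120) = 31/240 ≈ 0.12917)
k(y) = y*(y + sqrt(2)*sqrt(-y)) (k(y) = y*(sqrt(2)*sqrt(-y) + y) = y*(y + sqrt(2)*sqrt(-y)))
1/(k(v)**2) = 1/((31*(31/240 + sqrt(2)*sqrt(-1*31/240))/240)**2) = 1/((31*(31/240 + sqrt(2)*sqrt(-31/240))/240)**2) = 1/((31*(31/240 + sqrt(2)*(I*sqrt(465)/60))/240)**2) = 1/((31*(31/240 + I*sqrt(930)/60)/240)**2) = 1/((961/57600 + 31*I*sqrt(930)/14400)**2) = (961/57600 + 31*I*sqrt(930)/14400)**(-2)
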